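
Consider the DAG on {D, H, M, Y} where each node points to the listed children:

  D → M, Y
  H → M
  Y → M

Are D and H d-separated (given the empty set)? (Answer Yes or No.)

Yes — D and H are d-separated given ∅.

There are 2 undirected paths between D and H; checking each against the conditioning set ∅:
Path 1: D → M ← H
  M is a collider here and neither M nor any of its descendants is conditioned on, so the collider stays closed — the path is blocked at M.
Path 2: D → Y → M ← H
  M is a collider here and neither M nor any of its descendants is conditioned on, so the collider stays closed — the path is blocked at M.
Every path is blocked, so D and H are d-separated given ∅.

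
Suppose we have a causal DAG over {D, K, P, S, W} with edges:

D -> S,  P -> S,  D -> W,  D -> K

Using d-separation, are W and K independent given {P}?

Only one path connects W and K:
Path 1: W ← D → K
  D is a fork and D is not conditioned on — no node blocks this path, so it is active.
Since the path W ← D → K is active, W and K are not d-separated given {P}.

No — W and K are not d-separated given {P}.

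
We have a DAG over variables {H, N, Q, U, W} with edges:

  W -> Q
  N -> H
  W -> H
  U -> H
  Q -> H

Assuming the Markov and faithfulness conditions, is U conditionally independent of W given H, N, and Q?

No

Enumerating the 2 paths from U to W and testing each for blocking by {H, N, Q}:
Path 1: U → H ← W
  H is a collider and H is conditioned on, which opens it — no node blocks this path, so it is active.
Path 2: U → H ← Q ← W
  Q is a chain here and Q is conditioned on, so the path is blocked at Q.
Because an active path exists, U and W are not d-separated.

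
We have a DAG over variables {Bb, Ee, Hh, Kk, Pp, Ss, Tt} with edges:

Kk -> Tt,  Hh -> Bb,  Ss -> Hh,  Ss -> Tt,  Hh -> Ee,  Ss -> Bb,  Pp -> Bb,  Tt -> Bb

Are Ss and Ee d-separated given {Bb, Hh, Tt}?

There are 3 undirected paths between Ss and Ee; checking each against the conditioning set {Bb, Hh, Tt}:
Path 1: Ss → Tt → Bb ← Hh → Ee
  Tt is a chain here and Tt is conditioned on, so the path is blocked at Tt.
Path 2: Ss → Bb ← Hh → Ee
  Hh is a fork here and Hh is conditioned on, so the path is blocked at Hh.
Path 3: Ss → Hh → Ee
  Hh is a chain here and Hh is conditioned on, so the path is blocked at Hh.
All paths are blocked; Ss ⊥ Ee | {Bb, Hh, Tt} holds.

Yes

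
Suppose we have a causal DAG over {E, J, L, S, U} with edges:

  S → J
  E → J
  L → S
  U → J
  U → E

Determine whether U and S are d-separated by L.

There are 2 undirected paths between U and S; checking each against the conditioning set {L}:
Path 1: U → E → J ← S
  J is a collider here and neither J nor any of its descendants is conditioned on, so the collider stays closed — the path is blocked at J.
Path 2: U → J ← S
  J is a collider here and neither J nor any of its descendants is conditioned on, so the collider stays closed — the path is blocked at J.
All paths are blocked; U ⊥ S | {L} holds.

Yes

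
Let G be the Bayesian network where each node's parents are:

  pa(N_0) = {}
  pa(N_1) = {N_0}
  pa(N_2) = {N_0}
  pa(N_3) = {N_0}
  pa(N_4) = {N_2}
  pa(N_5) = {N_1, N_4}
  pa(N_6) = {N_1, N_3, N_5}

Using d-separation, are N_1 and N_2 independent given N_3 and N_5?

There are 6 undirected paths between N_1 and N_2; checking each against the conditioning set {N_3, N_5}:
Path 1: N_1 → N_6 ← N_3 ← N_0 → N_2
  N_6 is a collider here and neither N_6 nor any of its descendants is conditioned on, so the collider stays closed — the path is blocked at N_6.
Path 2: N_1 → N_6 ← N_5 ← N_4 ← N_2
  N_6 is a collider here and neither N_6 nor any of its descendants is conditioned on, so the collider stays closed — the path is blocked at N_6.
Path 3: N_1 ← N_0 → N_3 → N_6 ← N_5 ← N_4 ← N_2
  N_3 is a chain here and N_3 is conditioned on, so the path is blocked at N_3.
Path 4: N_1 ← N_0 → N_2
  N_0 is a fork and N_0 is not conditioned on — no node blocks this path, so it is active.
Path 5: N_1 → N_5 → N_6 ← N_3 ← N_0 → N_2
  N_5 is a chain here and N_5 is conditioned on, so the path is blocked at N_5.
Path 6: N_1 → N_5 ← N_4 ← N_2
  N_5 is a collider and N_5 is conditioned on, which opens it; N_4 is a chain and N_4 is not conditioned on — no node blocks this path, so it is active.
Because an active path exists, N_1 and N_2 are not d-separated.

No — N_1 and N_2 are not d-separated given {N_3, N_5}.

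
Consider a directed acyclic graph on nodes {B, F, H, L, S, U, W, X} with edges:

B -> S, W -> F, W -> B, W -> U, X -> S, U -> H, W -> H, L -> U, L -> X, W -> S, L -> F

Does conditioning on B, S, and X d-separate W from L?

Yes — W and L are d-separated given {B, S, X}.

We examine all 5 paths between W and L:
  1. W → F ← L — F:collider[blocks] ⇒ blocked
  2. W → B → S ← X ← L — B:chain[blocks]; S:collider[open]; X:chain[blocks] ⇒ blocked
  3. W → U ← L — U:collider[blocks] ⇒ blocked
  4. W → H ← U ← L — H:collider[blocks]; U:chain[open] ⇒ blocked
  5. W → S ← X ← L — S:collider[open]; X:chain[blocks] ⇒ blocked
Every path is blocked, so W and L are d-separated given {B, S, X}.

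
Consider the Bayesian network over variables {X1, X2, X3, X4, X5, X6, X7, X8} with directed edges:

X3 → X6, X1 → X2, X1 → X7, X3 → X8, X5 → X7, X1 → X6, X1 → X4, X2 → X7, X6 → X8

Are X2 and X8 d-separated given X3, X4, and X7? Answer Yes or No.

We examine all 4 paths between X2 and X8:
Path 1: X2 → X7 ← X1 → X6 ← X3 → X8
  X6 is a collider here and neither X6 nor any of its descendants is conditioned on, so the collider stays closed — the path is blocked at X6.
Path 2: X2 → X7 ← X1 → X6 → X8
  X7 is a collider and X7 is conditioned on, which opens it; X1 is a fork and X1 is not conditioned on; X6 is a chain and X6 is not conditioned on — no node blocks this path, so it is active.
Path 3: X2 ← X1 → X6 ← X3 → X8
  X6 is a collider here and neither X6 nor any of its descendants is conditioned on, so the collider stays closed — the path is blocked at X6.
Path 4: X2 ← X1 → X6 → X8
  X1 is a fork and X1 is not conditioned on; X6 is a chain and X6 is not conditioned on — no node blocks this path, so it is active.
Because an active path exists, X2 and X8 are not d-separated.

No — X2 and X8 are not d-separated given {X3, X4, X7}.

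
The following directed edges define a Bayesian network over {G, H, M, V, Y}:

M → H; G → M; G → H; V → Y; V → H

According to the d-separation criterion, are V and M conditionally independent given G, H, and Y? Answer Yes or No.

There are 2 undirected paths between V and M; checking each against the conditioning set {G, H, Y}:
Path 1: V → H ← M
  H is a collider and H is conditioned on, which opens it — no node blocks this path, so it is active.
Path 2: V → H ← G → M
  G is a fork here and G is conditioned on, so the path is blocked at G.
At least one path is unblocked, so d-separation fails.

No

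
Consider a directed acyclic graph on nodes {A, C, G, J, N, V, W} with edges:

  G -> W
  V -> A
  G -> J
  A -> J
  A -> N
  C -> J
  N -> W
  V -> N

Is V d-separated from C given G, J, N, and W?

Enumerating the 4 paths from V to C and testing each for blocking by {G, J, N, W}:
Path 1: V → N → W ← G → J ← C
  N is a chain here and N is conditioned on, so the path is blocked at N.
Path 2: V → N ← A → J ← C
  N is a collider and N is conditioned on, which opens it; A is a fork and A is not conditioned on; J is a collider and J is conditioned on, which opens it — no node blocks this path, so it is active.
Path 3: V → A → J ← C
  A is a chain and A is not conditioned on; J is a collider and J is conditioned on, which opens it — no node blocks this path, so it is active.
Path 4: V → A → N → W ← G → J ← C
  N is a chain here and N is conditioned on, so the path is blocked at N.
At least one path is unblocked, so d-separation fails.

No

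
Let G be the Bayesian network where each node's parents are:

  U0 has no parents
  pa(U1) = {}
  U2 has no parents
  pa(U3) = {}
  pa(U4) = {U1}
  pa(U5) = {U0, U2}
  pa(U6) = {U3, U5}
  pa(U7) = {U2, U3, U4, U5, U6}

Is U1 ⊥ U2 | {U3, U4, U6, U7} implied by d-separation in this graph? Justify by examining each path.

We examine all 4 paths between U1 and U2:
Path 1: U1 → U4 → U7 ← U6 ← U5 ← U2
  U4 is a chain here and U4 is conditioned on, so the path is blocked at U4.
Path 2: U1 → U4 → U7 ← U2
  U4 is a chain here and U4 is conditioned on, so the path is blocked at U4.
Path 3: U1 → U4 → U7 ← U5 ← U2
  U4 is a chain here and U4 is conditioned on, so the path is blocked at U4.
Path 4: U1 → U4 → U7 ← U3 → U6 ← U5 ← U2
  U4 is a chain here and U4 is conditioned on, so the path is blocked at U4.
Since every path is blocked, d-separation holds.

Yes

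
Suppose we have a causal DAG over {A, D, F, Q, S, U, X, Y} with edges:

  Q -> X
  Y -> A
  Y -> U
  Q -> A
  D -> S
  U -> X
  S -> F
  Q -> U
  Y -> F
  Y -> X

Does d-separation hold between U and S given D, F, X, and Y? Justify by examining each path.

Yes — U and S are d-separated given {D, F, X, Y}.

Enumerating the 5 paths from U to S and testing each for blocking by {D, F, X, Y}:
  1. U ← Y → F ← S — Y:fork[blocks]; F:collider[open] ⇒ blocked
  2. U ← Q → X ← Y → F ← S — Q:fork[open]; X:collider[open]; Y:fork[blocks]; F:collider[open] ⇒ blocked
  3. U ← Q → A ← Y → F ← S — Q:fork[open]; A:collider[blocks]; Y:fork[blocks]; F:collider[open] ⇒ blocked
  4. U → X ← Y → F ← S — X:collider[open]; Y:fork[blocks]; F:collider[open] ⇒ blocked
  5. U → X ← Q → A ← Y → F ← S — X:collider[open]; Q:fork[open]; A:collider[blocks]; Y:fork[blocks]; F:collider[open] ⇒ blocked
Every path is blocked, so U and S are d-separated given {D, F, X, Y}.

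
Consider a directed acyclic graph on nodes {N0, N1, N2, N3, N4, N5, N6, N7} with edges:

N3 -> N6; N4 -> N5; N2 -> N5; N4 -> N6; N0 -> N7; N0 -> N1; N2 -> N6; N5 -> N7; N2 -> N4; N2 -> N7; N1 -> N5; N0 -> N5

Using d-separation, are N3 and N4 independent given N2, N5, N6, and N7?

We examine all 6 paths between N3 and N4:
Path 1: N3 → N6 ← N4
  N6 is a collider and N6 is conditioned on, which opens it — no node blocks this path, so it is active.
Path 2: N3 → N6 ← N2 → N7 ← N0 → N1 → N5 ← N4
  N2 is a fork here and N2 is conditioned on, so the path is blocked at N2.
Path 3: N3 → N6 ← N2 → N7 ← N0 → N5 ← N4
  N2 is a fork here and N2 is conditioned on, so the path is blocked at N2.
Path 4: N3 → N6 ← N2 → N7 ← N5 ← N4
  N2 is a fork here and N2 is conditioned on, so the path is blocked at N2.
Path 5: N3 → N6 ← N2 → N4
  N2 is a fork here and N2 is conditioned on, so the path is blocked at N2.
Path 6: N3 → N6 ← N2 → N5 ← N4
  N2 is a fork here and N2 is conditioned on, so the path is blocked at N2.
Because an active path exists, N3 and N4 are not d-separated.

No — N3 and N4 are not d-separated given {N2, N5, N6, N7}.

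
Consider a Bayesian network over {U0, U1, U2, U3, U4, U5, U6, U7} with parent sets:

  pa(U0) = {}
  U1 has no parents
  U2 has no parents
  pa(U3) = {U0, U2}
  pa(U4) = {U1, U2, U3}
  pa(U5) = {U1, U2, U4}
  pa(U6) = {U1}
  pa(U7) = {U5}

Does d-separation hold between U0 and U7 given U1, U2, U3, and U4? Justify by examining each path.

Yes

6 paths connect U0 and U7; each must be blocked for d-separation to hold:
Path 1: U0 → U3 ← U2 → U5 → U7
  U2 is a fork here and U2 is conditioned on, so the path is blocked at U2.
Path 2: U0 → U3 ← U2 → U4 ← U1 → U5 → U7
  U2 is a fork here and U2 is conditioned on, so the path is blocked at U2.
Path 3: U0 → U3 ← U2 → U4 → U5 → U7
  U2 is a fork here and U2 is conditioned on, so the path is blocked at U2.
Path 4: U0 → U3 → U4 ← U2 → U5 → U7
  U3 is a chain here and U3 is conditioned on, so the path is blocked at U3.
Path 5: U0 → U3 → U4 ← U1 → U5 → U7
  U3 is a chain here and U3 is conditioned on, so the path is blocked at U3.
Path 6: U0 → U3 → U4 → U5 → U7
  U3 is a chain here and U3 is conditioned on, so the path is blocked at U3.
Since every path is blocked, d-separation holds.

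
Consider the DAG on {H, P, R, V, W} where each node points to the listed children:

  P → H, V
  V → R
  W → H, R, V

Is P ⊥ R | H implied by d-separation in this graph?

4 paths connect P and R; each must be blocked for d-separation to hold:
Path 1: P → V → R
  V is a chain and V is not conditioned on — no node blocks this path, so it is active.
Path 2: P → V ← W → R
  V is a collider here and neither V nor any of its descendants is conditioned on, so the collider stays closed — the path is blocked at V.
Path 3: P → H ← W → R
  H is a collider and H is conditioned on, which opens it; W is a fork and W is not conditioned on — no node blocks this path, so it is active.
Path 4: P → H ← W → V → R
  H is a collider and H is conditioned on, which opens it; W is a fork and W is not conditioned on; V is a chain and V is not conditioned on — no node blocks this path, so it is active.
Since the path P → V → R is active, P and R are not d-separated given {H}.

No — P and R are not d-separated given {H}.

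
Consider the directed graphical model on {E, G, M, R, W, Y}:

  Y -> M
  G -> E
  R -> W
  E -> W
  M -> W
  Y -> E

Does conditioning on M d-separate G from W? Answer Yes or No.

No

There are 2 undirected paths between G and W; checking each against the conditioning set {M}:
Path 1: G → E ← Y → M → W
  E is a collider here and neither E nor any of its descendants is conditioned on, so the collider stays closed — the path is blocked at E.
Path 2: G → E → W
  E is a chain and E is not conditioned on — no node blocks this path, so it is active.
Because an active path exists, G and W are not d-separated.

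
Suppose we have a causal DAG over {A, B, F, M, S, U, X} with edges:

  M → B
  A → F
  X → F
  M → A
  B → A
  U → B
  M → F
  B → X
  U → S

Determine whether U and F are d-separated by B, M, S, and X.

Yes

Enumerating the 5 paths from U to F and testing each for blocking by {B, M, S, X}:
Path 1: U → B → A → F
  B is a chain here and B is conditioned on, so the path is blocked at B.
Path 2: U → B → A ← M → F
  B is a chain here and B is conditioned on, so the path is blocked at B.
Path 3: U → B → X → F
  B is a chain here and B is conditioned on, so the path is blocked at B.
Path 4: U → B ← M → F
  M is a fork here and M is conditioned on, so the path is blocked at M.
Path 5: U → B ← M → A → F
  M is a fork here and M is conditioned on, so the path is blocked at M.
All paths are blocked; U ⊥ F | {B, M, S, X} holds.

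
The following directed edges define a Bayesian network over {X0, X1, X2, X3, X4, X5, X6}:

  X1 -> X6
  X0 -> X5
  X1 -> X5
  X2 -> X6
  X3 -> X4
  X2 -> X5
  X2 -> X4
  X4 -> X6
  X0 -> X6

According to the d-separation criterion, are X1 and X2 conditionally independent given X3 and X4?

Yes

There are 6 undirected paths between X1 and X2; checking each against the conditioning set {X3, X4}:
  1. X1 → X6 ← X0 → X5 ← X2 — X6:collider[blocks]; X0:fork[open]; X5:collider[blocks] ⇒ blocked
  2. X1 → X6 ← X2 — X6:collider[blocks] ⇒ blocked
  3. X1 → X6 ← X4 ← X2 — X6:collider[blocks]; X4:chain[blocks] ⇒ blocked
  4. X1 → X5 ← X0 → X6 ← X2 — X5:collider[blocks]; X0:fork[open]; X6:collider[blocks] ⇒ blocked
  5. X1 → X5 ← X0 → X6 ← X4 ← X2 — X5:collider[blocks]; X0:fork[open]; X6:collider[blocks]; X4:chain[blocks] ⇒ blocked
  6. X1 → X5 ← X2 — X5:collider[blocks] ⇒ blocked
Every path is blocked, so X1 and X2 are d-separated given {X3, X4}.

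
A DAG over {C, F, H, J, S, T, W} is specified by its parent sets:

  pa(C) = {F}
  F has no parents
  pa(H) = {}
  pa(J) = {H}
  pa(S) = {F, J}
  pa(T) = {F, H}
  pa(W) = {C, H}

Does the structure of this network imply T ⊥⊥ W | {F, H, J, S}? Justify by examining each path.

Yes

4 paths connect T and W; each must be blocked for d-separation to hold:
Path 1: T ← F → C → W
  F is a fork here and F is conditioned on, so the path is blocked at F.
Path 2: T ← F → S ← J ← H → W
  F is a fork here and F is conditioned on, so the path is blocked at F.
Path 3: T ← H → J → S ← F → C → W
  H is a fork here and H is conditioned on, so the path is blocked at H.
Path 4: T ← H → W
  H is a fork here and H is conditioned on, so the path is blocked at H.
Every path is blocked, so T and W are d-separated given {F, H, J, S}.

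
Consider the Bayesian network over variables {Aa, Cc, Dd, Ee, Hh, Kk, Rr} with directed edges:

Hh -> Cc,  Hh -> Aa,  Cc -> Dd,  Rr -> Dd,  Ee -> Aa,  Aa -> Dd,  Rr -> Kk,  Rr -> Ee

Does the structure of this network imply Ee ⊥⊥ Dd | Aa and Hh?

No

We examine all 3 paths between Ee and Dd:
  1. Ee ← Rr → Dd — Rr:fork[open] ⇒ active
  2. Ee → Aa ← Hh → Cc → Dd — Aa:collider[open]; Hh:fork[blocks]; Cc:chain[open] ⇒ blocked
  3. Ee → Aa → Dd — Aa:chain[blocks] ⇒ blocked
At least one path is unblocked, so d-separation fails.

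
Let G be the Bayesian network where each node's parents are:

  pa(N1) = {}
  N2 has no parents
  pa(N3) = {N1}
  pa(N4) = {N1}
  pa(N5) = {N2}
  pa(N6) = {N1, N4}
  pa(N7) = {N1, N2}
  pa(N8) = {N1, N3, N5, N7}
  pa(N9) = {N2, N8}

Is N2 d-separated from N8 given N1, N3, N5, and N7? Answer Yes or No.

Yes — N2 and N8 are d-separated given {N1, N3, N5, N7}.

5 paths connect N2 and N8; each must be blocked for d-separation to hold:
Path 1: N2 → N9 ← N8
  N9 is a collider here and neither N9 nor any of its descendants is conditioned on, so the collider stays closed — the path is blocked at N9.
Path 2: N2 → N5 → N8
  N5 is a chain here and N5 is conditioned on, so the path is blocked at N5.
Path 3: N2 → N7 → N8
  N7 is a chain here and N7 is conditioned on, so the path is blocked at N7.
Path 4: N2 → N7 ← N1 → N3 → N8
  N1 is a fork here and N1 is conditioned on, so the path is blocked at N1.
Path 5: N2 → N7 ← N1 → N8
  N1 is a fork here and N1 is conditioned on, so the path is blocked at N1.
Every path is blocked, so N2 and N8 are d-separated given {N1, N3, N5, N7}.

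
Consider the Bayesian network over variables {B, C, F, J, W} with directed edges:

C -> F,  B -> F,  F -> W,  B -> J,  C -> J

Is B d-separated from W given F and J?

Yes

2 paths connect B and W; each must be blocked for d-separation to hold:
Path 1: B → F → W
  F is a chain here and F is conditioned on, so the path is blocked at F.
Path 2: B → J ← C → F → W
  F is a chain here and F is conditioned on, so the path is blocked at F.
All paths are blocked; B ⊥ W | {F, J} holds.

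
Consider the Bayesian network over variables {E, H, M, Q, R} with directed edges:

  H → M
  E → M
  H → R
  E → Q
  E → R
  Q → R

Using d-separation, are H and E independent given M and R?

3 paths connect H and E; each must be blocked for d-separation to hold:
  1. H → R ← Q ← E — R:collider[open]; Q:chain[open] ⇒ active
  2. H → R ← E — R:collider[open] ⇒ active
  3. H → M ← E — M:collider[open] ⇒ active
Since the path H → R ← Q ← E is active, H and E are not d-separated given {M, R}.

No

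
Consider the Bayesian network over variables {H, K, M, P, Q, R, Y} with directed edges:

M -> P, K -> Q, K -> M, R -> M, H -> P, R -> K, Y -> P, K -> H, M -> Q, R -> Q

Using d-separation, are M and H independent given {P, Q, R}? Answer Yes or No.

No — M and H are not d-separated given {P, Q, R}.

6 paths connect M and H; each must be blocked for d-separation to hold:
Path 1: M → P ← H
  P is a collider and P is conditioned on, which opens it — no node blocks this path, so it is active.
Path 2: M → Q ← R → K → H
  R is a fork here and R is conditioned on, so the path is blocked at R.
Path 3: M → Q ← K → H
  Q is a collider and Q is conditioned on, which opens it; K is a fork and K is not conditioned on — no node blocks this path, so it is active.
Path 4: M ← R → Q ← K → H
  R is a fork here and R is conditioned on, so the path is blocked at R.
Path 5: M ← R → K → H
  R is a fork here and R is conditioned on, so the path is blocked at R.
Path 6: M ← K → H
  K is a fork and K is not conditioned on — no node blocks this path, so it is active.
At least one path is unblocked, so d-separation fails.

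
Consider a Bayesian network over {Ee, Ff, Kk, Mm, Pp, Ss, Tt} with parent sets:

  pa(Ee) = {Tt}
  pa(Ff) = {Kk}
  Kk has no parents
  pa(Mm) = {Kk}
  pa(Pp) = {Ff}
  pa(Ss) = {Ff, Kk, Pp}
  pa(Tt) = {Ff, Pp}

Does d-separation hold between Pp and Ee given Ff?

We examine all 4 paths between Pp and Ee:
Path 1: Pp → Ss ← Kk → Ff → Tt → Ee
  Ss is a collider here and neither Ss nor any of its descendants is conditioned on, so the collider stays closed — the path is blocked at Ss.
Path 2: Pp → Ss ← Ff → Tt → Ee
  Ss is a collider here and neither Ss nor any of its descendants is conditioned on, so the collider stays closed — the path is blocked at Ss.
Path 3: Pp ← Ff → Tt → Ee
  Ff is a fork here and Ff is conditioned on, so the path is blocked at Ff.
Path 4: Pp → Tt → Ee
  Tt is a chain and Tt is not conditioned on — no node blocks this path, so it is active.
Because an active path exists, Pp and Ee are not d-separated.

No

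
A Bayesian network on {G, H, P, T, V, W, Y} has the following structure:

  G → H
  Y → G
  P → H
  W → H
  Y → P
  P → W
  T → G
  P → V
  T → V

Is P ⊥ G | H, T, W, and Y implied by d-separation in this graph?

Enumerating the 4 paths from P to G and testing each for blocking by {H, T, W, Y}:
  1. P → H ← G — H:collider[open] ⇒ active
  2. P → V ← T → G — V:collider[blocks]; T:fork[blocks] ⇒ blocked
  3. P ← Y → G — Y:fork[blocks] ⇒ blocked
  4. P → W → H ← G — W:chain[blocks]; H:collider[open] ⇒ blocked
Because an active path exists, P and G are not d-separated.

No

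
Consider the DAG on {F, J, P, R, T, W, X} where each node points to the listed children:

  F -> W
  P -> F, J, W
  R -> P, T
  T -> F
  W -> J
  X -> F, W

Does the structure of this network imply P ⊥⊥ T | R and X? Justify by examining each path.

Yes — P and T are d-separated given {R, X}.

Enumerating the 6 paths from P to T and testing each for blocking by {R, X}:
  1. P → W ← X → F ← T — W:collider[blocks]; X:fork[blocks]; F:collider[blocks] ⇒ blocked
  2. P → W ← F ← T — W:collider[blocks]; F:chain[open] ⇒ blocked
  3. P ← R → T — R:fork[blocks] ⇒ blocked
  4. P → J ← W ← X → F ← T — J:collider[blocks]; W:chain[open]; X:fork[blocks]; F:collider[blocks] ⇒ blocked
  5. P → J ← W ← F ← T — J:collider[blocks]; W:chain[open]; F:chain[open] ⇒ blocked
  6. P → F ← T — F:collider[blocks] ⇒ blocked
Since every path is blocked, d-separation holds.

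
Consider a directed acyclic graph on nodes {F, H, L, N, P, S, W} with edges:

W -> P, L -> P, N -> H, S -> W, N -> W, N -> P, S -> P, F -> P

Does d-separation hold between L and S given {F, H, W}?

Yes — L and S are d-separated given {F, H, W}.

3 paths connect L and S; each must be blocked for d-separation to hold:
Path 1: L → P ← W ← S
  P is a collider here and neither P nor any of its descendants is conditioned on, so the collider stays closed — the path is blocked at P.
Path 2: L → P ← N → W ← S
  P is a collider here and neither P nor any of its descendants is conditioned on, so the collider stays closed — the path is blocked at P.
Path 3: L → P ← S
  P is a collider here and neither P nor any of its descendants is conditioned on, so the collider stays closed — the path is blocked at P.
Since every path is blocked, d-separation holds.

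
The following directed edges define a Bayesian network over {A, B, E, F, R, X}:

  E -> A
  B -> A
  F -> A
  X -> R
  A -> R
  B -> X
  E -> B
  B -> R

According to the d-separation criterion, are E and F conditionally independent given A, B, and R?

No

Enumerating the 4 paths from E to F and testing each for blocking by {A, B, R}:
Path 1: E → B → R ← A ← F
  B is a chain here and B is conditioned on, so the path is blocked at B.
Path 2: E → B → X → R ← A ← F
  B is a chain here and B is conditioned on, so the path is blocked at B.
Path 3: E → B → A ← F
  B is a chain here and B is conditioned on, so the path is blocked at B.
Path 4: E → A ← F
  A is a collider and A is conditioned on, which opens it — no node blocks this path, so it is active.
At least one path is unblocked, so d-separation fails.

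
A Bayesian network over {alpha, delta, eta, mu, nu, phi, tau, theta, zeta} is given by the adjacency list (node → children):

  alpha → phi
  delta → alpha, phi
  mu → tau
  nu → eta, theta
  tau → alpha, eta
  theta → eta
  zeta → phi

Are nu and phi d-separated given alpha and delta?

Yes

There are 4 undirected paths between nu and phi; checking each against the conditioning set {alpha, delta}:
  1. nu → theta → eta ← tau → alpha ← delta → phi — theta:chain[open]; eta:collider[blocks]; tau:fork[open]; alpha:collider[open]; delta:fork[blocks] ⇒ blocked
  2. nu → theta → eta ← tau → alpha → phi — theta:chain[open]; eta:collider[blocks]; tau:fork[open]; alpha:chain[blocks] ⇒ blocked
  3. nu → eta ← tau → alpha ← delta → phi — eta:collider[blocks]; tau:fork[open]; alpha:collider[open]; delta:fork[blocks] ⇒ blocked
  4. nu → eta ← tau → alpha → phi — eta:collider[blocks]; tau:fork[open]; alpha:chain[blocks] ⇒ blocked
Since every path is blocked, d-separation holds.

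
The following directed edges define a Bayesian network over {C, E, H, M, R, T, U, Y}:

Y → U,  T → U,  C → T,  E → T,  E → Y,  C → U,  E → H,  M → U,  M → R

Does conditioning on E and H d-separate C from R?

Yes — C and R are d-separated given {E, H}.

There are 3 undirected paths between C and R; checking each against the conditioning set {E, H}:
Path 1: C → U ← M → R
  U is a collider here and neither U nor any of its descendants is conditioned on, so the collider stays closed — the path is blocked at U.
Path 2: C → T → U ← M → R
  U is a collider here and neither U nor any of its descendants is conditioned on, so the collider stays closed — the path is blocked at U.
Path 3: C → T ← E → Y → U ← M → R
  T is a collider here and neither T nor any of its descendants is conditioned on, so the collider stays closed — the path is blocked at T.
Every path is blocked, so C and R are d-separated given {E, H}.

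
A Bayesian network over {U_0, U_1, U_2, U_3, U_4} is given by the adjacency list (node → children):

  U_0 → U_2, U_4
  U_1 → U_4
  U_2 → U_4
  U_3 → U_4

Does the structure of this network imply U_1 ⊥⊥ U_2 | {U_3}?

Enumerating the 2 paths from U_1 to U_2 and testing each for blocking by {U_3}:
Path 1: U_1 → U_4 ← U_2
  U_4 is a collider here and neither U_4 nor any of its descendants is conditioned on, so the collider stays closed — the path is blocked at U_4.
Path 2: U_1 → U_4 ← U_0 → U_2
  U_4 is a collider here and neither U_4 nor any of its descendants is conditioned on, so the collider stays closed — the path is blocked at U_4.
All paths are blocked; U_1 ⊥ U_2 | {U_3} holds.

Yes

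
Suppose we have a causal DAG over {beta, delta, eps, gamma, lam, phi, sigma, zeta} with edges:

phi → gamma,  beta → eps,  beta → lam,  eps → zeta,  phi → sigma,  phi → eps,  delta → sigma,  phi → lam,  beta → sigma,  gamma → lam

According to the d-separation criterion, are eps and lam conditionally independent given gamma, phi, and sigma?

There are 6 undirected paths between eps and lam; checking each against the conditioning set {gamma, phi, sigma}:
Path 1: eps ← beta → lam
  beta is a fork and beta is not conditioned on — no node blocks this path, so it is active.
Path 2: eps ← beta → sigma ← phi → gamma → lam
  phi is a fork here and phi is conditioned on, so the path is blocked at phi.
Path 3: eps ← beta → sigma ← phi → lam
  phi is a fork here and phi is conditioned on, so the path is blocked at phi.
Path 4: eps ← phi → gamma → lam
  phi is a fork here and phi is conditioned on, so the path is blocked at phi.
Path 5: eps ← phi → lam
  phi is a fork here and phi is conditioned on, so the path is blocked at phi.
Path 6: eps ← phi → sigma ← beta → lam
  phi is a fork here and phi is conditioned on, so the path is blocked at phi.
Since the path eps ← beta → lam is active, eps and lam are not d-separated given {gamma, phi, sigma}.

No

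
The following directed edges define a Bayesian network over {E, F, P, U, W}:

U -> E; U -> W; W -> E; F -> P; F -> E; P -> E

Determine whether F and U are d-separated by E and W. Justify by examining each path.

Enumerating the 4 paths from F to U and testing each for blocking by {E, W}:
Path 1: F → E ← W ← U
  W is a chain here and W is conditioned on, so the path is blocked at W.
Path 2: F → E ← U
  E is a collider and E is conditioned on, which opens it — no node blocks this path, so it is active.
Path 3: F → P → E ← W ← U
  W is a chain here and W is conditioned on, so the path is blocked at W.
Path 4: F → P → E ← U
  P is a chain and P is not conditioned on; E is a collider and E is conditioned on, which opens it — no node blocks this path, so it is active.
Because an active path exists, F and U are not d-separated.

No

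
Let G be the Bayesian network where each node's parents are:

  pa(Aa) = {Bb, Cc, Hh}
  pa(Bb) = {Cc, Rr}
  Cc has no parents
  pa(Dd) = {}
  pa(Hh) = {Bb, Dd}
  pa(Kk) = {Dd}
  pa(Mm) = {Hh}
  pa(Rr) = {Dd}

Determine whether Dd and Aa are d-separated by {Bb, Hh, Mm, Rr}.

Yes — Dd and Aa are d-separated given {Bb, Hh, Mm, Rr}.

There are 6 undirected paths between Dd and Aa; checking each against the conditioning set {Bb, Hh, Mm, Rr}:
Path 1: Dd → Hh ← Bb ← Cc → Aa
  Bb is a chain here and Bb is conditioned on, so the path is blocked at Bb.
Path 2: Dd → Hh ← Bb → Aa
  Bb is a fork here and Bb is conditioned on, so the path is blocked at Bb.
Path 3: Dd → Hh → Aa
  Hh is a chain here and Hh is conditioned on, so the path is blocked at Hh.
Path 4: Dd → Rr → Bb ← Cc → Aa
  Rr is a chain here and Rr is conditioned on, so the path is blocked at Rr.
Path 5: Dd → Rr → Bb → Hh → Aa
  Rr is a chain here and Rr is conditioned on, so the path is blocked at Rr.
Path 6: Dd → Rr → Bb → Aa
  Rr is a chain here and Rr is conditioned on, so the path is blocked at Rr.
Since every path is blocked, d-separation holds.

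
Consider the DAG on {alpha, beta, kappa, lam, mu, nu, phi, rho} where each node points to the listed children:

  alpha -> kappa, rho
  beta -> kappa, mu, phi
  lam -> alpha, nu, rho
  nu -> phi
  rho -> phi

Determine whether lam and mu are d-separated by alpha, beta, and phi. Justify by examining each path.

Yes

We examine all 6 paths between lam and mu:
Path 1: lam → rho → phi ← beta → mu
  beta is a fork here and beta is conditioned on, so the path is blocked at beta.
Path 2: lam → rho ← alpha → kappa ← beta → mu
  alpha is a fork here and alpha is conditioned on, so the path is blocked at alpha.
Path 3: lam → alpha → rho → phi ← beta → mu
  alpha is a chain here and alpha is conditioned on, so the path is blocked at alpha.
Path 4: lam → alpha → kappa ← beta → mu
  alpha is a chain here and alpha is conditioned on, so the path is blocked at alpha.
Path 5: lam → nu → phi ← rho ← alpha → kappa ← beta → mu
  alpha is a fork here and alpha is conditioned on, so the path is blocked at alpha.
Path 6: lam → nu → phi ← beta → mu
  beta is a fork here and beta is conditioned on, so the path is blocked at beta.
All paths are blocked; lam ⊥ mu | {alpha, beta, phi} holds.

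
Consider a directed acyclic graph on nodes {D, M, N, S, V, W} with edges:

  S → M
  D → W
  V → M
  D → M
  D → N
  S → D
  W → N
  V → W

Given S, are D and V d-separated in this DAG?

There are 4 undirected paths between D and V; checking each against the conditioning set {S}:
Path 1: D ← S → M ← V
  S is a fork here and S is conditioned on, so the path is blocked at S.
Path 2: D → N ← W ← V
  N is a collider here and neither N nor any of its descendants is conditioned on, so the collider stays closed — the path is blocked at N.
Path 3: D → M ← V
  M is a collider here and neither M nor any of its descendants is conditioned on, so the collider stays closed — the path is blocked at M.
Path 4: D → W ← V
  W is a collider here and neither W nor any of its descendants is conditioned on, so the collider stays closed — the path is blocked at W.
All paths are blocked; D ⊥ V | {S} holds.

Yes — D and V are d-separated given {S}.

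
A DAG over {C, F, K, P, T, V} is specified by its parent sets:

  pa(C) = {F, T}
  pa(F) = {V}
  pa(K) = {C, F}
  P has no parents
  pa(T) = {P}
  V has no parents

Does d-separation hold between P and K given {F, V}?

2 paths connect P and K; each must be blocked for d-separation to hold:
  1. P → T → C → K — T:chain[open]; C:chain[open] ⇒ active
  2. P → T → C ← F → K — T:chain[open]; C:collider[blocks]; F:fork[blocks] ⇒ blocked
Because an active path exists, P and K are not d-separated.

No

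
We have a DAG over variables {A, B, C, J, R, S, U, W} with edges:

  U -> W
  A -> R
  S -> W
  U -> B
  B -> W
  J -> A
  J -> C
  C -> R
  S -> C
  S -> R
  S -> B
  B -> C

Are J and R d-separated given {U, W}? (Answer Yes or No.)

6 paths connect J and R; each must be blocked for d-separation to hold:
Path 1: J → C ← S → R
  C is a collider here and neither C nor any of its descendants is conditioned on, so the collider stays closed — the path is blocked at C.
Path 2: J → C → R
  C is a chain and C is not conditioned on — no node blocks this path, so it is active.
Path 3: J → C ← B ← S → R
  C is a collider here and neither C nor any of its descendants is conditioned on, so the collider stays closed — the path is blocked at C.
Path 4: J → C ← B ← U → W ← S → R
  C is a collider here and neither C nor any of its descendants is conditioned on, so the collider stays closed — the path is blocked at C.
Path 5: J → C ← B → W ← S → R
  C is a collider here and neither C nor any of its descendants is conditioned on, so the collider stays closed — the path is blocked at C.
Path 6: J → A → R
  A is a chain and A is not conditioned on — no node blocks this path, so it is active.
Since the path J → C → R is active, J and R are not d-separated given {U, W}.

No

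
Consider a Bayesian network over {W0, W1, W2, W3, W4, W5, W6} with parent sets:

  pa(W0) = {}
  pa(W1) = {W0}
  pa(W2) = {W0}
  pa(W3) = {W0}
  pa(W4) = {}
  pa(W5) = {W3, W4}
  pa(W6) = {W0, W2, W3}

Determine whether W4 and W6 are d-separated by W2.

Yes

There are 3 undirected paths between W4 and W6; checking each against the conditioning set {W2}:
Path 1: W4 → W5 ← W3 → W6
  W5 is a collider here and neither W5 nor any of its descendants is conditioned on, so the collider stays closed — the path is blocked at W5.
Path 2: W4 → W5 ← W3 ← W0 → W2 → W6
  W5 is a collider here and neither W5 nor any of its descendants is conditioned on, so the collider stays closed — the path is blocked at W5.
Path 3: W4 → W5 ← W3 ← W0 → W6
  W5 is a collider here and neither W5 nor any of its descendants is conditioned on, so the collider stays closed — the path is blocked at W5.
Every path is blocked, so W4 and W6 are d-separated given {W2}.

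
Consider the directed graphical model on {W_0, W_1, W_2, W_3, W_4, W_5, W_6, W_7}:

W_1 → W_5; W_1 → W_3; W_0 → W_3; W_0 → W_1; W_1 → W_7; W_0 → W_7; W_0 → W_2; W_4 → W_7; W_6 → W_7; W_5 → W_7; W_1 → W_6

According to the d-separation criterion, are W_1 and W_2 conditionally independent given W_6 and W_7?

No

5 paths connect W_1 and W_2; each must be blocked for d-separation to hold:
Path 1: W_1 → W_5 → W_7 ← W_0 → W_2
  W_5 is a chain and W_5 is not conditioned on; W_7 is a collider and W_7 is conditioned on, which opens it; W_0 is a fork and W_0 is not conditioned on — no node blocks this path, so it is active.
Path 2: W_1 → W_7 ← W_0 → W_2
  W_7 is a collider and W_7 is conditioned on, which opens it; W_0 is a fork and W_0 is not conditioned on — no node blocks this path, so it is active.
Path 3: W_1 → W_3 ← W_0 → W_2
  W_3 is a collider here and neither W_3 nor any of its descendants is conditioned on, so the collider stays closed — the path is blocked at W_3.
Path 4: W_1 → W_6 → W_7 ← W_0 → W_2
  W_6 is a chain here and W_6 is conditioned on, so the path is blocked at W_6.
Path 5: W_1 ← W_0 → W_2
  W_0 is a fork and W_0 is not conditioned on — no node blocks this path, so it is active.
Because an active path exists, W_1 and W_2 are not d-separated.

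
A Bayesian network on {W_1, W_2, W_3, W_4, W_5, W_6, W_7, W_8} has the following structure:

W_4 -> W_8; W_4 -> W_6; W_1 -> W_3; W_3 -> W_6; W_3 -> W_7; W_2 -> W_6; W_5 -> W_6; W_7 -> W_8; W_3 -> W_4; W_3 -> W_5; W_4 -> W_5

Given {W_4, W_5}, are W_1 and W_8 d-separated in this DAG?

Enumerating the 6 paths from W_1 to W_8 and testing each for blocking by {W_4, W_5}:
  1. W_1 → W_3 → W_6 ← W_5 ← W_4 → W_8 — W_3:chain[open]; W_6:collider[blocks]; W_5:chain[blocks]; W_4:fork[blocks] ⇒ blocked
  2. W_1 → W_3 → W_6 ← W_4 → W_8 — W_3:chain[open]; W_6:collider[blocks]; W_4:fork[blocks] ⇒ blocked
  3. W_1 → W_3 → W_5 → W_6 ← W_4 → W_8 — W_3:chain[open]; W_5:chain[blocks]; W_6:collider[blocks]; W_4:fork[blocks] ⇒ blocked
  4. W_1 → W_3 → W_5 ← W_4 → W_8 — W_3:chain[open]; W_5:collider[open]; W_4:fork[blocks] ⇒ blocked
  5. W_1 → W_3 → W_7 → W_8 — W_3:chain[open]; W_7:chain[open] ⇒ active
  6. W_1 → W_3 → W_4 → W_8 — W_3:chain[open]; W_4:chain[blocks] ⇒ blocked
At least one path is unblocked, so d-separation fails.

No — W_1 and W_8 are not d-separated given {W_4, W_5}.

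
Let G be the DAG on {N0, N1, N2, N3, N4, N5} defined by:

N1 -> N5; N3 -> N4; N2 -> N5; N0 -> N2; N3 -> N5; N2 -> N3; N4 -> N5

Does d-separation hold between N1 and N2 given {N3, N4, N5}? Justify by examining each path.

No

3 paths connect N1 and N2; each must be blocked for d-separation to hold:
  1. N1 → N5 ← N3 ← N2 — N5:collider[open]; N3:chain[blocks] ⇒ blocked
  2. N1 → N5 ← N4 ← N3 ← N2 — N5:collider[open]; N4:chain[blocks]; N3:chain[blocks] ⇒ blocked
  3. N1 → N5 ← N2 — N5:collider[open] ⇒ active
Because an active path exists, N1 and N2 are not d-separated.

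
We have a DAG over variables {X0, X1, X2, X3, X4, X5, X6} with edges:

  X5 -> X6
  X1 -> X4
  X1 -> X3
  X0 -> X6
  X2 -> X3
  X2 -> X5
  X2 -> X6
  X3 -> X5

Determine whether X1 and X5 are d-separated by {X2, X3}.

We examine all 3 paths between X1 and X5:
Path 1: X1 → X3 ← X2 → X6 ← X5
  X2 is a fork here and X2 is conditioned on, so the path is blocked at X2.
Path 2: X1 → X3 ← X2 → X5
  X2 is a fork here and X2 is conditioned on, so the path is blocked at X2.
Path 3: X1 → X3 → X5
  X3 is a chain here and X3 is conditioned on, so the path is blocked at X3.
All paths are blocked; X1 ⊥ X5 | {X2, X3} holds.

Yes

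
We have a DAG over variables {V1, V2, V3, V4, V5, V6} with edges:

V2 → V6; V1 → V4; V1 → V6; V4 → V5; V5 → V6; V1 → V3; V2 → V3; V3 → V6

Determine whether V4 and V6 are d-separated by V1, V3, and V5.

Yes — V4 and V6 are d-separated given {V1, V3, V5}.

There are 4 undirected paths between V4 and V6; checking each against the conditioning set {V1, V3, V5}:
Path 1: V4 → V5 → V6
  V5 is a chain here and V5 is conditioned on, so the path is blocked at V5.
Path 2: V4 ← V1 → V6
  V1 is a fork here and V1 is conditioned on, so the path is blocked at V1.
Path 3: V4 ← V1 → V3 ← V2 → V6
  V1 is a fork here and V1 is conditioned on, so the path is blocked at V1.
Path 4: V4 ← V1 → V3 → V6
  V1 is a fork here and V1 is conditioned on, so the path is blocked at V1.
All paths are blocked; V4 ⊥ V6 | {V1, V3, V5} holds.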